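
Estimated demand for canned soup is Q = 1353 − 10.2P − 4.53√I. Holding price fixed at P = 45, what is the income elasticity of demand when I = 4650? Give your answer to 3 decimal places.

-0.264

At P = 45, I = 4650: Q = 585.095.
Holding P constant, ∂Q/∂I = -4.53/(2√I) = -0.0332156.
η_I = (∂Q/∂I)·(I/Q) = -0.0332156 × (4650/585.095) = -0.264.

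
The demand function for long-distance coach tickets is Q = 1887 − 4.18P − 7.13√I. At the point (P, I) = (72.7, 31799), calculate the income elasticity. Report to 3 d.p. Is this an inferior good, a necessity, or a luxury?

At P = 72.7, I = 31799: Q = 311.673.
Holding P constant, ∂Q/∂I = -7.13/(2√I) = -0.0199918.
η_I = (∂Q/∂I)·(I/Q) = -0.0199918 × (31799/311.673) = -2.040.
Since η < 0, this is an inferior good.

-2.040 (inferior good)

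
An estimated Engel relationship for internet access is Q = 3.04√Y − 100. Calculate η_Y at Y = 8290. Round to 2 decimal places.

At Y = 8290: Q = 176.790.
dQ/dY = 3.04/(2√Y) = 0.0166942 at this income.
η = (dQ/dY)·(Y/Q) = 0.0166942 × (8290/176.790) = 0.78.

0.78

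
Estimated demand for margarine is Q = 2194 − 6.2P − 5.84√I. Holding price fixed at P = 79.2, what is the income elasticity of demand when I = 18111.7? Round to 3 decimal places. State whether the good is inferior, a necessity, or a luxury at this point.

At P = 79.2, I = 18111.7: Q = 917.014.
Holding P constant, ∂Q/∂I = -5.84/(2√I) = -0.0216972.
η_I = (∂Q/∂I)·(I/Q) = -0.0216972 × (18111.7/917.014) = -0.429.
Since η < 0, this is an inferior good.

-0.429 (inferior good)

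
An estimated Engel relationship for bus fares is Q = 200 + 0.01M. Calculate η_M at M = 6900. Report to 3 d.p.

0.257

At M = 6900: Q = 269.000.
dQ/dM = 0.01.
η = (dQ/dM)·(M/Q) = 0.01 × (6900/269.000) = 0.257.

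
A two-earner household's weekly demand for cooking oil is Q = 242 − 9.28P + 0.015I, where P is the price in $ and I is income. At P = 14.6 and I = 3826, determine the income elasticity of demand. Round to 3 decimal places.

At P = 14.6, I = 3826: Q = 163.902.
Holding P constant, ∂Q/∂I = 0.015.
η_I = (∂Q/∂I)·(I/Q) = 0.015 × (3826/163.902) = 0.350.

0.350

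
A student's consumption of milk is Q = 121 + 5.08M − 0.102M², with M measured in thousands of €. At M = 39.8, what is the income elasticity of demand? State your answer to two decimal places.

-0.75

At M = 39.8: Q = 161.6119.
dQ/dM = 5.08 − 0.204M = -3.03920.
η = (dQ/dM)·(M/Q) = -3.03920 × (39.8/161.6119) = -0.75.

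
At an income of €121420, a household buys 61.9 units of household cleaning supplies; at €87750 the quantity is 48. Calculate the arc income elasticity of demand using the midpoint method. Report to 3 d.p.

0.786

ΔQ = 48 − 61.9 = -13.9; midpoint Q̄ = (61.9 + 48)/2 = 54.95.
ΔI = 87750 − 121420 = -33670; midpoint Ī = (121420 + 87750)/2 = 104585.
η = (ΔQ/Q̄) ÷ (ΔI/Ī) = (-13.9/54.95) ÷ (-33670/104585) = 0.786.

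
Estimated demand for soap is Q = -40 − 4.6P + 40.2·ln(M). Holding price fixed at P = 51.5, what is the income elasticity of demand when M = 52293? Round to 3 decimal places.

0.251

At P = 51.5, M = 52293: Q = 159.858.
Holding P constant, ∂Q/∂M = 40.2/M = 0.000768745.
η_M = (∂Q/∂M)·(M/Q) = 0.000768745 × (52293/159.858) = 0.251.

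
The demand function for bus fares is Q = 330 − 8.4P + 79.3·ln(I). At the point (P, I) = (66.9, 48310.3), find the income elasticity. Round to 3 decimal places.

At P = 66.9, I = 48310.3: Q = 623.322.
Holding P constant, ∂Q/∂I = 79.3/I = 0.00164147.
η_I = (∂Q/∂I)·(I/Q) = 0.00164147 × (48310.3/623.322) = 0.127.

0.127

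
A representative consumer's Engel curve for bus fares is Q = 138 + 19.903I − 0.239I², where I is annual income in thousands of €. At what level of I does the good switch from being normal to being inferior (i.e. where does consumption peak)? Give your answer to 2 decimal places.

41.64

dQ/dI = 19.903 − 0.478I.
The good is inferior where dQ/dI < 0. Setting dQ/dI = 0 gives I = 19.903 / 0.478 = 41.64.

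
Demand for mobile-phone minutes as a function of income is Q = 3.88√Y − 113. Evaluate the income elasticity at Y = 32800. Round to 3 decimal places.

0.596

At Y = 32800: Q = 589.698.
dQ/dY = 3.88/(2√Y) = 0.0107119 at this income.
η = (dQ/dY)·(Y/Q) = 0.0107119 × (32800/589.698) = 0.596.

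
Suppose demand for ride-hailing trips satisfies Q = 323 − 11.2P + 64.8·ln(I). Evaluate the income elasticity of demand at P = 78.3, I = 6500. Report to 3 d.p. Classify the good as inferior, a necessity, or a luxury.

4.333 (luxury)

At P = 78.3, I = 6500: Q = 14.955.
Holding P constant, ∂Q/∂I = 64.8/I = 0.00996923.
η_I = (∂Q/∂I)·(I/Q) = 0.00996923 × (6500/14.955) = 4.333.
Since η > 1, this is a luxury.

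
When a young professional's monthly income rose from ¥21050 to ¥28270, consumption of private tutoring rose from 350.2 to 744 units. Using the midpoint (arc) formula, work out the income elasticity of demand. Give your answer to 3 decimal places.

ΔQ = 744 − 350.2 = 393.8; midpoint Q̄ = (350.2 + 744)/2 = 547.1.
ΔI = 28270 − 21050 = 7220; midpoint Ī = (21050 + 28270)/2 = 24660.
η = (ΔQ/Q̄) ÷ (ΔI/Ī) = (393.8/547.1) ÷ (7220/24660) = 2.458.

2.458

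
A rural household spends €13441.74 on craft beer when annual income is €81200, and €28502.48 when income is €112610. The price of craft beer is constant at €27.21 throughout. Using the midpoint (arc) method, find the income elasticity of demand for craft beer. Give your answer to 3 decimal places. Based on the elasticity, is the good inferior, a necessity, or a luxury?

With a constant price, Q₁ = 13441.74/27.21 = 494.000 and Q₂ = 28502.48/27.21 = 1047.500 (equivalently, work directly with expenditure since P cancels).
Midpoint %ΔQ = (28502.48 − 13441.74)/20972.11 = 0.71813; midpoint %ΔI = (112610 − 81200)/96905 = 0.32413.
η = 0.71813 / 0.32413 = 2.216.
η > 1 ⇒ luxury.

2.216 (luxury)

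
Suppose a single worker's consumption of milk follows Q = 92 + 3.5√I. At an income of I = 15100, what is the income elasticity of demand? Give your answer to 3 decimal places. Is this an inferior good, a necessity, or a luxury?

0.412 (necessity)

At I = 15100: Q = 522.087.
dQ/dI = 3.5/(2√I) = 0.0142413 at this income.
η = (dQ/dI)·(I/Q) = 0.0142413 × (15100/522.087) = 0.412.
Since 0 < η < 1, the good is a necessity.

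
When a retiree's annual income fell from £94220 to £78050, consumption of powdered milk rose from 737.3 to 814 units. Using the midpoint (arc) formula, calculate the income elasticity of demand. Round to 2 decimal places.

ΔQ = 814 − 737.3 = 76.7; midpoint Q̄ = (737.3 + 814)/2 = 775.65.
ΔI = 78050 − 94220 = -16170; midpoint Ī = (94220 + 78050)/2 = 86135.
η = (ΔQ/Q̄) ÷ (ΔI/Ī) = (76.7/775.65) ÷ (-16170/86135) = -0.53.

-0.53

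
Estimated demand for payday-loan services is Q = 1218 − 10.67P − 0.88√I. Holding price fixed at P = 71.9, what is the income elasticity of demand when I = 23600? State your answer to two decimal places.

-0.21

At P = 71.9, I = 23600: Q = 315.639.
Holding P constant, ∂Q/∂I = -0.88/(2√I) = -0.00286416.
η_I = (∂Q/∂I)·(I/Q) = -0.00286416 × (23600/315.639) = -0.21.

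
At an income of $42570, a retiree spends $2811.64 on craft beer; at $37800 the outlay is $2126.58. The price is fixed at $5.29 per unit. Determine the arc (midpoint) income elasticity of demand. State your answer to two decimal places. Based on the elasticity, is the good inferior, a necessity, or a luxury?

With a constant price, Q₁ = 2811.64/5.29 = 531.501 and Q₂ = 2126.58/5.29 = 402.000 (equivalently, work directly with expenditure since P cancels).
Midpoint %ΔQ = (2126.58 − 2811.64)/2469.11 = -0.27745; midpoint %ΔI = (37800 − 42570)/40185 = -0.11870.
η = -0.27745 / -0.11870 = 2.34.
η > 1 ⇒ luxury.

2.34 (luxury)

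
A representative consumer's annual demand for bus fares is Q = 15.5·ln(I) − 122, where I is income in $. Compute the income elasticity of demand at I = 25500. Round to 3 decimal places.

0.439

At I = 25500: Q = 35.270.
dQ/dI = 15.5/I = 0.000607843 at this income.
η = (dQ/dI)·(I/Q) = 0.000607843 × (25500/35.270) = 0.439.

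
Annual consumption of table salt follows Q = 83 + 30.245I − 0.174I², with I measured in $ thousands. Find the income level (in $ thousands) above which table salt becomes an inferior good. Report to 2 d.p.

dQ/dI = 30.245 − 0.348I.
The good is inferior where dQ/dI < 0. Setting dQ/dI = 0 gives I = 30.245 / 0.348 = 86.91.

86.91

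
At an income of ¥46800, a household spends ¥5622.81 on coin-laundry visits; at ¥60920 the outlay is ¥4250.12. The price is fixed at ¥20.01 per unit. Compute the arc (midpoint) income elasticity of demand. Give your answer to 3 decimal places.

With a constant price, Q₁ = 5622.81/20.01 = 281.000 and Q₂ = 4250.12/20.01 = 212.400 (equivalently, work directly with expenditure since P cancels).
Midpoint %ΔQ = (4250.12 − 5622.81)/4936.47 = -0.27807; midpoint %ΔI = (60920 − 46800)/53860 = 0.26216.
η = -0.27807 / 0.26216 = -1.061.

-1.061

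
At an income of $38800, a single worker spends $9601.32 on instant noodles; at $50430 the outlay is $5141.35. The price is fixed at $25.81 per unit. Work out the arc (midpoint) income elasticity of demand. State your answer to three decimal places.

-2.321

With a constant price, Q₁ = 9601.32/25.81 = 372.000 and Q₂ = 5141.35/25.81 = 199.200 (equivalently, work directly with expenditure since P cancels).
Midpoint %ΔQ = (5141.35 − 9601.32)/7371.34 = -0.60504; midpoint %ΔI = (50430 − 38800)/44615 = 0.26067.
η = -0.60504 / 0.26067 = -2.321.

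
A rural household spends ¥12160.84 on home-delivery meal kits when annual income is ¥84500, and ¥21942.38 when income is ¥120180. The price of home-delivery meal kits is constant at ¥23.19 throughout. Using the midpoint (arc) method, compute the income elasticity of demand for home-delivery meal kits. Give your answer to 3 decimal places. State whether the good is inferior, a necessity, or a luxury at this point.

1.645 (luxury)

With a constant price, Q₁ = 12160.84/23.19 = 524.400 and Q₂ = 21942.38/23.19 = 946.200 (equivalently, work directly with expenditure since P cancels).
Midpoint %ΔQ = (21942.38 − 12160.84)/17051.61 = 0.57364; midpoint %ΔI = (120180 − 84500)/102340 = 0.34864.
η = 0.57364 / 0.34864 = 1.645.
η > 1 ⇒ luxury.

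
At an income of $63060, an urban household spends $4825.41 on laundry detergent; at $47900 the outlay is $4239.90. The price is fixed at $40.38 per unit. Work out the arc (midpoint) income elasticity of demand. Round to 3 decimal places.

With a constant price, Q₁ = 4825.41/40.38 = 119.500 and Q₂ = 4239.90/40.38 = 105.000 (equivalently, work directly with expenditure since P cancels).
Midpoint %ΔQ = (4239.90 − 4825.41)/4532.66 = -0.12918; midpoint %ΔI = (47900 − 63060)/55480 = -0.27325.
η = -0.12918 / -0.27325 = 0.473.

0.473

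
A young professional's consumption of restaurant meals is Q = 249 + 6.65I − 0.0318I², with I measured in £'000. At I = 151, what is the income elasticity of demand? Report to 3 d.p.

At I = 151: Q = 528.0782.
dQ/dI = 6.65 − 0.0636I = -2.95360.
η = (dQ/dI)·(I/Q) = -2.95360 × (151/528.0782) = -0.845.

-0.845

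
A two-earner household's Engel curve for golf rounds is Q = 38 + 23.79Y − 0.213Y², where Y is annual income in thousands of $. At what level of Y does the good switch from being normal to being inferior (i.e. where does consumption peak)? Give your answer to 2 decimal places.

dQ/dY = 23.79 − 0.426Y.
The good is inferior where dQ/dY < 0. Setting dQ/dY = 0 gives Y = 23.79 / 0.426 = 55.85.

55.85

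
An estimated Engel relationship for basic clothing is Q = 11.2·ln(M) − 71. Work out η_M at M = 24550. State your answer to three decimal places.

At M = 24550: Q = 42.215.
dQ/dM = 11.2/M = 0.000456212 at this income.
η = (dQ/dM)·(M/Q) = 0.000456212 × (24550/42.215) = 0.265.

0.265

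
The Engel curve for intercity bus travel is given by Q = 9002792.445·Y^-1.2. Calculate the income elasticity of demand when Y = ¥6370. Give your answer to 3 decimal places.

For Q = A·Y^β the income elasticity is constant and equal to β.
Here β = -1.2, so η = -1.200.

-1.200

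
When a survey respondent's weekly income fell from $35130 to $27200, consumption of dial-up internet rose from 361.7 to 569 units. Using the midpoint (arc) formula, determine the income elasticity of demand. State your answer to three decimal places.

-1.751

ΔQ = 569 − 361.7 = 207.3; midpoint Q̄ = (361.7 + 569)/2 = 465.35.
ΔI = 27200 − 35130 = -7930; midpoint Ī = (35130 + 27200)/2 = 31165.
η = (ΔQ/Q̄) ÷ (ΔI/Ī) = (207.3/465.35) ÷ (-7930/31165) = -1.751.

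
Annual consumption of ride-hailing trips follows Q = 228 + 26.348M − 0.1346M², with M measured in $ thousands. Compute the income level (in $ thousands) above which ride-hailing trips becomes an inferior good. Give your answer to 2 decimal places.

dQ/dM = 26.348 − 0.2692M.
The good is inferior where dQ/dM < 0. Setting dQ/dM = 0 gives M = 26.348 / 0.2692 = 97.88.

97.88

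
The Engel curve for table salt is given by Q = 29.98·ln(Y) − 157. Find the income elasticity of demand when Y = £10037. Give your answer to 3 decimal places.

0.251

At Y = 10037: Q = 119.237.
dQ/dY = 29.98/Y = 0.00298695 at this income.
η = (dQ/dY)·(Y/Q) = 0.00298695 × (10037/119.237) = 0.251.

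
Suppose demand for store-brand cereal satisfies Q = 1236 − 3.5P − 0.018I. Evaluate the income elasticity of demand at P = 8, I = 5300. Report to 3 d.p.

At P = 8, I = 5300: Q = 1112.600.
Holding P constant, ∂Q/∂I = −0.018.
η_I = (∂Q/∂I)·(I/Q) = -0.018 × (5300/1112.600) = -0.086.

-0.086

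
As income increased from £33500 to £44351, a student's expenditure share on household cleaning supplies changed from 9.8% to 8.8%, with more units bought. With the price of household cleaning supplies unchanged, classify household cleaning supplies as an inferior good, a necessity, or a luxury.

Quantity rises but the budget share falls as income rises, so 0 < η < 1.

necessity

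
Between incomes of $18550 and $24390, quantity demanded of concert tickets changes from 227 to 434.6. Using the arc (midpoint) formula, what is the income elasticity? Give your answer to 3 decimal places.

2.307

ΔQ = 434.6 − 227 = 207.6; midpoint Q̄ = (227 + 434.6)/2 = 330.8.
ΔI = 24390 − 18550 = 5840; midpoint Ī = (18550 + 24390)/2 = 21470.
η = (ΔQ/Q̄) ÷ (ΔI/Ī) = (207.6/330.8) ÷ (5840/21470) = 2.307.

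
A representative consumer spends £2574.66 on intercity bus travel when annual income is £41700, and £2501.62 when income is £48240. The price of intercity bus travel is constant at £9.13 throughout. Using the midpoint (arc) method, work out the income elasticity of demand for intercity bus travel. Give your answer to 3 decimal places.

-0.198

With a constant price, Q₁ = 2574.66/9.13 = 282.000 and Q₂ = 2501.62/9.13 = 274.000 (equivalently, work directly with expenditure since P cancels).
Midpoint %ΔQ = (2501.62 − 2574.66)/2538.14 = -0.02878; midpoint %ΔI = (48240 − 41700)/44970 = 0.14543.
η = -0.02878 / 0.14543 = -0.198.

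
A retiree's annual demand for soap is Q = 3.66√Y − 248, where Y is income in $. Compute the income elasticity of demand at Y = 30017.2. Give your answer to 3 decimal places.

At Y = 30017.2: Q = 386.112.
dQ/dY = 3.66/(2√Y) = 0.0105625 at this income.
η = (dQ/dY)·(Y/Q) = 0.0105625 × (30017.2/386.112) = 0.821.

0.821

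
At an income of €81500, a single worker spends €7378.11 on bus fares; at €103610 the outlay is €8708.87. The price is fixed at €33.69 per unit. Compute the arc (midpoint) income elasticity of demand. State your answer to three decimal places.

0.693

With a constant price, Q₁ = 7378.11/33.69 = 219.000 and Q₂ = 8708.87/33.69 = 258.500 (equivalently, work directly with expenditure since P cancels).
Midpoint %ΔQ = (8708.87 − 7378.11)/8043.49 = 0.16545; midpoint %ΔI = (103610 − 81500)/92555 = 0.23888.
η = 0.16545 / 0.23888 = 0.693.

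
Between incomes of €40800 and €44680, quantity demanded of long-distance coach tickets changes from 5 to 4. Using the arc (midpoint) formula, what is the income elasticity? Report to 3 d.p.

ΔQ = 4 − 5 = -1; midpoint Q̄ = (5 + 4)/2 = 4.5.
ΔI = 44680 − 40800 = 3880; midpoint Ī = (40800 + 44680)/2 = 42740.
η = (ΔQ/Q̄) ÷ (ΔI/Ī) = (-1/4.5) ÷ (3880/42740) = -2.448.

-2.448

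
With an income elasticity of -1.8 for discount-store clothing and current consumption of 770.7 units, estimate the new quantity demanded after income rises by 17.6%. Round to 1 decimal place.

%ΔQ ≈ η × %ΔI = -1.8 × 17.6% = -31.68%.
New Q ≈ 770.7 × (1 − 0.3168) = 526.5.

526.5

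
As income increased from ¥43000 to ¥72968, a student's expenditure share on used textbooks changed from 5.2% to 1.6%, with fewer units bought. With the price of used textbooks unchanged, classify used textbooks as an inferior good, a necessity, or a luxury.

Quantity demanded falls as income rises, so η < 0.

inferior good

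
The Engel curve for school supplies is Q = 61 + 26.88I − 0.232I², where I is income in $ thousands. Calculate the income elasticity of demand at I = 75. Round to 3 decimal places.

At I = 75: Q = 772.0000.
dQ/dI = 26.88 − 0.464I = -7.92000.
η = (dQ/dI)·(I/Q) = -7.92000 × (75/772.0000) = -0.769.

-0.769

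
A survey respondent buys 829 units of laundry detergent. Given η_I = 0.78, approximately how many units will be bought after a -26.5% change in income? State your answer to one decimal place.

657.6

%ΔQ ≈ η × %ΔI = 0.78 × (-26.5%) = -20.67%.
New Q ≈ 829 × (1 − 0.2067) = 657.6.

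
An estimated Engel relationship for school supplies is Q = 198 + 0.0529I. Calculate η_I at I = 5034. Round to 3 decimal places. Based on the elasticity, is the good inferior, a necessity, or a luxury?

0.574 (necessity)

At I = 5034: Q = 464.299.
dQ/dI = 0.0529.
η = (dQ/dI)·(I/Q) = 0.0529 × (5034/464.299) = 0.574.
Since 0 < η < 1, the good is a necessity.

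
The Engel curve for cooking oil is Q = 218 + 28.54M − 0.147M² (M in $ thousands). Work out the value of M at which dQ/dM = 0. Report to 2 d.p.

dQ/dM = 28.54 − 0.294M.
The good is inferior where dQ/dM < 0. Setting dQ/dM = 0 gives M = 28.54 / 0.294 = 97.07.

97.07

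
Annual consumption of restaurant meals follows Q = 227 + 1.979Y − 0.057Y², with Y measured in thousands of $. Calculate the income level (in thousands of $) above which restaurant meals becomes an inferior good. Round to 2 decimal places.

17.36

dQ/dY = 1.979 − 0.114Y.
The good is inferior where dQ/dY < 0. Setting dQ/dY = 0 gives Y = 1.979 / 0.114 = 17.36.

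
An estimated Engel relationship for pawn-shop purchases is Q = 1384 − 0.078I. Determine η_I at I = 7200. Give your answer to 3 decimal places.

At I = 7200: Q = 822.400.
dQ/dI = −0.078.
η = (dQ/dI)·(I/Q) = -0.078 × (7200/822.400) = -0.683.

-0.683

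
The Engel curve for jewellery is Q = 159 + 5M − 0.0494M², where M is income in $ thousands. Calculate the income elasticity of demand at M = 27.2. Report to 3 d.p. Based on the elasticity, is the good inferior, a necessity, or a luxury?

0.243 (necessity)

At M = 27.2: Q = 258.4519.
dQ/dM = 5 − 0.0988M = 2.31264.
η = (dQ/dM)·(M/Q) = 2.31264 × (27.2/258.4519) = 0.243.
0 < η < 1 ⇒ necessity.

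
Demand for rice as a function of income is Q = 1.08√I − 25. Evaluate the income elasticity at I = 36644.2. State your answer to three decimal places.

0.569

At I = 36644.2: Q = 181.741.
dQ/dI = 1.08/(2√I) = 0.00282092 at this income.
η = (dQ/dI)·(I/Q) = 0.00282092 × (36644.2/181.741) = 0.569.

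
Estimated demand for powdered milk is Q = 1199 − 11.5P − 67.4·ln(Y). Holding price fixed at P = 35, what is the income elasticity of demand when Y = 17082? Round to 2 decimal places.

-0.48

At P = 35, Y = 17082: Q = 139.634.
Holding P constant, ∂Q/∂Y = -67.4/Y = -0.00394567.
η_Y = (∂Q/∂Y)·(Y/Q) = -0.00394567 × (17082/139.634) = -0.48.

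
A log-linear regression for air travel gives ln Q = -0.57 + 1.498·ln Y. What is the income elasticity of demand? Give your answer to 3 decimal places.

1.498

In a log-linear demand, the coefficient on ln Y is the income elasticity.
So η = 1.498.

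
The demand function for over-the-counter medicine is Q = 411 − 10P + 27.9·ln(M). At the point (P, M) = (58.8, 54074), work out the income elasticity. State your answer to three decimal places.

0.220

At P = 58.8, M = 54074: Q = 127.057.
Holding P constant, ∂Q/∂M = 27.9/M = 0.00051596.
η_M = (∂Q/∂M)·(M/Q) = 0.00051596 × (54074/127.057) = 0.220.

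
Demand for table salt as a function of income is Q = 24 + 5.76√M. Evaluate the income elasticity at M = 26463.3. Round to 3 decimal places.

At M = 26463.3: Q = 961.011.
dQ/dM = 5.76/(2√M) = 0.017704 at this income.
η = (dQ/dM)·(M/Q) = 0.017704 × (26463.3/961.011) = 0.488.

0.488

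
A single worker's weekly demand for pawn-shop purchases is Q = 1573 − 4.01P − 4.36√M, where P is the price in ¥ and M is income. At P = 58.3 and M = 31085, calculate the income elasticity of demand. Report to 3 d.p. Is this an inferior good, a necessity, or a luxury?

At P = 58.3, M = 31085: Q = 570.508.
Holding P constant, ∂Q/∂M = -4.36/(2√M) = -0.0123646.
η_M = (∂Q/∂M)·(M/Q) = -0.0123646 × (31085/570.508) = -0.674.
Since η < 0, this is an inferior good.

-0.674 (inferior good)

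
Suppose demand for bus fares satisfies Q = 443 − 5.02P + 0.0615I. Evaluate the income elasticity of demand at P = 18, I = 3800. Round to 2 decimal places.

At P = 18, I = 3800: Q = 586.340.
Holding P constant, ∂Q/∂I = 0.0615.
η_I = (∂Q/∂I)·(I/Q) = 0.0615 × (3800/586.340) = 0.40.

0.40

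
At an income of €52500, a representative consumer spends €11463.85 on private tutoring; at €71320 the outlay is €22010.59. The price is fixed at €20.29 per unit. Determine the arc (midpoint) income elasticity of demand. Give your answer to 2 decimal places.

With a constant price, Q₁ = 11463.85/20.29 = 565.000 and Q₂ = 22010.59/20.29 = 1084.800 (equivalently, work directly with expenditure since P cancels).
Midpoint %ΔQ = (22010.59 − 11463.85)/16737.22 = 0.63014; midpoint %ΔI = (71320 − 52500)/61910 = 0.30399.
η = 0.63014 / 0.30399 = 2.07.

2.07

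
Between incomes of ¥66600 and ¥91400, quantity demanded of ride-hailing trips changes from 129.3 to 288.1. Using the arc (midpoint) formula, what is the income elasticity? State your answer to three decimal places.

2.424

ΔQ = 288.1 − 129.3 = 158.8; midpoint Q̄ = (129.3 + 288.1)/2 = 208.7.
ΔI = 91400 − 66600 = 24800; midpoint Ī = (66600 + 91400)/2 = 79000.
η = (ΔQ/Q̄) ÷ (ΔI/Ī) = (158.8/208.7) ÷ (24800/79000) = 2.424.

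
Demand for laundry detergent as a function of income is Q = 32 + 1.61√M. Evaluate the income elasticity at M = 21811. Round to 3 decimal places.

At M = 21811: Q = 269.774.
dQ/dM = 1.61/(2√M) = 0.00545077 at this income.
η = (dQ/dM)·(M/Q) = 0.00545077 × (21811/269.774) = 0.441.

0.441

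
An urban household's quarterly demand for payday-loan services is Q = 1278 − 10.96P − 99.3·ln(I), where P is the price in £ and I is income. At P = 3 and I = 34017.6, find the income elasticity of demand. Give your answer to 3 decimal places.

-0.475

At P = 3, I = 34017.6: Q = 208.961.
Holding P constant, ∂Q/∂I = -99.3/I = -0.00291908.
η_I = (∂Q/∂I)·(I/Q) = -0.00291908 × (34017.6/208.961) = -0.475.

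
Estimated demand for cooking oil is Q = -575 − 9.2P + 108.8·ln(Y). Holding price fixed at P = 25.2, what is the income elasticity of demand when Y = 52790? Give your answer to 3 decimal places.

0.289

At P = 25.2, Y = 52790: Q = 376.260.
Holding P constant, ∂Q/∂Y = 108.8/Y = 0.002061.
η_Y = (∂Q/∂Y)·(Y/Q) = 0.002061 × (52790/376.260) = 0.289.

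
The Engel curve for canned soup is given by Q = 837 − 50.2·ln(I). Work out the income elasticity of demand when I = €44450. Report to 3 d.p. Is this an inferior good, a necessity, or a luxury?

-0.167 (inferior good)

At I = 44450: Q = 299.754.
dQ/dI = -50.2/I = -0.00112936 at this income.
η = (dQ/dI)·(I/Q) = -0.00112936 × (44450/299.754) = -0.167.
Since η < 0, the good is an inferior good.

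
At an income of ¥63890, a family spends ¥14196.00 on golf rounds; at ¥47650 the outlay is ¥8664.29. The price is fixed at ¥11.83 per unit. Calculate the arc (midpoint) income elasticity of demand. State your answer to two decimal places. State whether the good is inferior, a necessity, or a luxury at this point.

With a constant price, Q₁ = 14196.00/11.83 = 1200.000 and Q₂ = 8664.29/11.83 = 732.400 (equivalently, work directly with expenditure since P cancels).
Midpoint %ΔQ = (8664.29 − 14196.00)/11430.15 = -0.48396; midpoint %ΔI = (47650 − 63890)/55770 = -0.29120.
η = -0.48396 / -0.29120 = 1.66.
η > 1 ⇒ luxury.

1.66 (luxury)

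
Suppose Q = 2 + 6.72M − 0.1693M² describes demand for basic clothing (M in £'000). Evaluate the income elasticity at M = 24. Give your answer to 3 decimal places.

-0.513

At M = 24: Q = 65.7632.
dQ/dM = 6.72 − 0.3386M = -1.40640.
η = (dQ/dM)·(M/Q) = -1.40640 × (24/65.7632) = -0.513.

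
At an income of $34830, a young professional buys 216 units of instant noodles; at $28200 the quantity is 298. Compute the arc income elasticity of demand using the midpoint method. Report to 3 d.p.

ΔQ = 298 − 216 = 82; midpoint Q̄ = (216 + 298)/2 = 257.
ΔI = 28200 − 34830 = -6630; midpoint Ī = (34830 + 28200)/2 = 31515.
η = (ΔQ/Q̄) ÷ (ΔI/Ī) = (82/257) ÷ (-6630/31515) = -1.517.

-1.517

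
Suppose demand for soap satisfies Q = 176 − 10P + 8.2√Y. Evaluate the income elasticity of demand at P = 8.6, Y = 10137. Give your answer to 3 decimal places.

0.451

At P = 8.6, Y = 10137: Q = 915.598.
Holding P constant, ∂Q/∂Y = 8.2/(2√Y) = 0.040722.
η_Y = (∂Q/∂Y)·(Y/Q) = 0.040722 × (10137/915.598) = 0.451.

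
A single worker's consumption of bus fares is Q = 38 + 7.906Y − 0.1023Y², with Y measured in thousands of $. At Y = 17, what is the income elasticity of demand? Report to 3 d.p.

At Y = 17: Q = 142.8373.
dQ/dY = 7.906 − 0.2046Y = 4.42780.
η = (dQ/dY)·(Y/Q) = 4.42780 × (17/142.8373) = 0.527.

0.527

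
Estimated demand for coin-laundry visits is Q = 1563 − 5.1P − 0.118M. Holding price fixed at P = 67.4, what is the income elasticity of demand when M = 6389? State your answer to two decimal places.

-1.62

At P = 67.4, M = 6389: Q = 465.358.
Holding P constant, ∂Q/∂M = −0.118.
η_M = (∂Q/∂M)·(M/Q) = -0.118 × (6389/465.358) = -1.62.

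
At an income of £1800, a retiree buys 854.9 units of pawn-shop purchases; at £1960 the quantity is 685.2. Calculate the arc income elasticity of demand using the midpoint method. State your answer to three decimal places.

-2.589

ΔQ = 685.2 − 854.9 = -169.7; midpoint Q̄ = (854.9 + 685.2)/2 = 770.05.
ΔI = 1960 − 1800 = 160; midpoint Ī = (1800 + 1960)/2 = 1880.
η = (ΔQ/Q̄) ÷ (ΔI/Ī) = (-169.7/770.05) ÷ (160/1880) = -2.589.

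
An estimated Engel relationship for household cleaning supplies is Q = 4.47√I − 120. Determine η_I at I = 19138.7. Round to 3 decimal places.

At I = 19138.7: Q = 498.392.
dQ/dI = 4.47/(2√I) = 0.0161555 at this income.
η = (dQ/dI)·(I/Q) = 0.0161555 × (19138.7/498.392) = 0.620.

0.620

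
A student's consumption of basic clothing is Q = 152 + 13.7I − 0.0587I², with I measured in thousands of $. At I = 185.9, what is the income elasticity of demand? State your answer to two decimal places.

-2.25

At I = 185.9: Q = 670.2279.
dQ/dI = 13.7 − 0.1174I = -8.12466.
η = (dQ/dI)·(I/Q) = -8.12466 × (185.9/670.2279) = -2.25.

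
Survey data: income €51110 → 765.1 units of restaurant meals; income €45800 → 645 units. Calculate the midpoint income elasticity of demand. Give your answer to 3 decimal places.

1.554

ΔQ = 645 − 765.1 = -120.1; midpoint Q̄ = (765.1 + 645)/2 = 705.05.
ΔI = 45800 − 51110 = -5310; midpoint Ī = (51110 + 45800)/2 = 48455.
η = (ΔQ/Q̄) ÷ (ΔI/Ī) = (-120.1/705.05) ÷ (-5310/48455) = 1.554.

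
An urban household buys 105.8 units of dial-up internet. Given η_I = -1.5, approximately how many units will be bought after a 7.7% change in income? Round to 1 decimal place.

%ΔQ ≈ η × %ΔI = -1.5 × 7.7% = -11.55%.
New Q ≈ 105.8 × (1 − 0.1155) = 93.6.

93.6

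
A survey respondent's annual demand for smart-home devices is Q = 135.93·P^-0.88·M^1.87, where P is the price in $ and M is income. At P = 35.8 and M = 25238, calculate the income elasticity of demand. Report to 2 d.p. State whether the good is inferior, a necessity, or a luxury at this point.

1.87 (luxury)

For a multiplicative demand Q = A·P^α·M^β, the income elasticity is β everywhere.
Here β = 1.87, so η = 1.87.
Since η > 1, this is a luxury.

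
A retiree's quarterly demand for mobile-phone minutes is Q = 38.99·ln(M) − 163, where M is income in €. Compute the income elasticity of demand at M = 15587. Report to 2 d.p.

0.18

At M = 15587: Q = 213.417.
dQ/dM = 38.99/M = 0.00250144 at this income.
η = (dQ/dM)·(M/Q) = 0.00250144 × (15587/213.417) = 0.18.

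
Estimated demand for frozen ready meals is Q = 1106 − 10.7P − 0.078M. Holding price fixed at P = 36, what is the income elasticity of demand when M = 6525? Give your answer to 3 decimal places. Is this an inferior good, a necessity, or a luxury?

At P = 36, M = 6525: Q = 211.850.
Holding P constant, ∂Q/∂M = −0.078.
η_M = (∂Q/∂M)·(M/Q) = -0.078 × (6525/211.850) = -2.402.
Since η < 0, this is an inferior good.

-2.402 (inferior good)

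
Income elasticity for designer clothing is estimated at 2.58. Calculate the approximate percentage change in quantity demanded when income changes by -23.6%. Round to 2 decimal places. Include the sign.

%ΔQ ≈ η × %ΔI = 2.58 × (-23.6%) = -60.89%.

-60.89%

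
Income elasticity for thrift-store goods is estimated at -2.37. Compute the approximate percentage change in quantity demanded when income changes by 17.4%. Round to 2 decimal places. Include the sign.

-41.24%

%ΔQ ≈ η × %ΔI = -2.37 × 17.4% = -41.24%.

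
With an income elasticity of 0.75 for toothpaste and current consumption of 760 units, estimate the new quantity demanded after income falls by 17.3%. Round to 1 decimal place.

%ΔQ ≈ η × %ΔI = 0.75 × (-17.3%) = -12.975%.
New Q ≈ 760 × (1 − 0.12975) = 661.4.

661.4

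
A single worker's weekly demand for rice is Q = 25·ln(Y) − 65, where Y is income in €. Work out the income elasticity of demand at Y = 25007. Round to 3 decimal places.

0.133

At Y = 25007: Q = 188.173.
dQ/dY = 25/Y = 0.00099972 at this income.
η = (dQ/dY)·(Y/Q) = 0.00099972 × (25007/188.173) = 0.133.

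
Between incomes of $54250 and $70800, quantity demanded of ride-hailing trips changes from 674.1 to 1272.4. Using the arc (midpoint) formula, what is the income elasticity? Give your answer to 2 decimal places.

2.32

ΔQ = 1272.4 − 674.1 = 598.3; midpoint Q̄ = (674.1 + 1272.4)/2 = 973.25.
ΔI = 70800 − 54250 = 16550; midpoint Ī = (54250 + 70800)/2 = 62525.
η = (ΔQ/Q̄) ÷ (ΔI/Ī) = (598.3/973.25) ÷ (16550/62525) = 2.32.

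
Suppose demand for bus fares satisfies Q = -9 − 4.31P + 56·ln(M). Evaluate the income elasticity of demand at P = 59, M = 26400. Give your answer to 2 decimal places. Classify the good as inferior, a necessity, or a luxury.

At P = 59, M = 26400: Q = 306.853.
Holding P constant, ∂Q/∂M = 56/M = 0.00212121.
η_M = (∂Q/∂M)·(M/Q) = 0.00212121 × (26400/306.853) = 0.18.
Since 0 < η < 1, this is a necessity.

0.18 (necessity)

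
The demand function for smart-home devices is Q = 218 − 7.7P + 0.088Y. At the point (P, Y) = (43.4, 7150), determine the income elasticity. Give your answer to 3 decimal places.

1.226

At P = 43.4, Y = 7150: Q = 513.020.
Holding P constant, ∂Q/∂Y = 0.088.
η_Y = (∂Q/∂Y)·(Y/Q) = 0.088 × (7150/513.020) = 1.226.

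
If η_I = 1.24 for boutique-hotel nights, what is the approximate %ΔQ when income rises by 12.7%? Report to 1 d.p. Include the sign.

15.7%

%ΔQ ≈ η × %ΔI = 1.24 × 12.7% = 15.7%.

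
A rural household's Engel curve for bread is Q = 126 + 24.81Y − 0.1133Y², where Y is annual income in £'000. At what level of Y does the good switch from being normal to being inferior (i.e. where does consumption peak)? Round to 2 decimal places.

109.49

dQ/dY = 24.81 − 0.2266Y.
The good is inferior where dQ/dY < 0. Setting dQ/dY = 0 gives Y = 24.81 / 0.2266 = 109.49.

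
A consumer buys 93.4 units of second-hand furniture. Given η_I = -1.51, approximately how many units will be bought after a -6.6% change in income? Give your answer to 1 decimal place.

102.7

%ΔQ ≈ η × %ΔI = -1.51 × (-6.6%) = 9.966%.
New Q ≈ 93.4 × (1 + 0.09966) = 102.7.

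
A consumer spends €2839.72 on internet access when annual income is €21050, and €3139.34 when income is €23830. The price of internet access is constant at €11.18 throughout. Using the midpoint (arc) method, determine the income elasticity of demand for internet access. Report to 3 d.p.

With a constant price, Q₁ = 2839.72/11.18 = 254.000 and Q₂ = 3139.34/11.18 = 280.800 (equivalently, work directly with expenditure since P cancels).
Midpoint %ΔQ = (3139.34 − 2839.72)/2989.53 = 0.10022; midpoint %ΔI = (23830 − 21050)/22440 = 0.12389.
η = 0.10022 / 0.12389 = 0.809.

0.809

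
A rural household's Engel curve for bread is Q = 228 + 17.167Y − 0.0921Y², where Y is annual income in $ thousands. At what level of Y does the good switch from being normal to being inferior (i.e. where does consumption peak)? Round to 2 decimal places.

93.20

dQ/dY = 17.167 − 0.1842Y.
The good is inferior where dQ/dY < 0. Setting dQ/dY = 0 gives Y = 17.167 / 0.1842 = 93.20.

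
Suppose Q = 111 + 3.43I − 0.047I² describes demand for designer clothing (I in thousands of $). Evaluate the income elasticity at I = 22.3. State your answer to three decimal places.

0.181

At I = 22.3: Q = 164.1164.
dQ/dI = 3.43 − 0.094I = 1.33380.
η = (dQ/dI)·(I/Q) = 1.33380 × (22.3/164.1164) = 0.181.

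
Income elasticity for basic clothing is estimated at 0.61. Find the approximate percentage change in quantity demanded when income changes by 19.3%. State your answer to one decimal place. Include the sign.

11.8%

%ΔQ ≈ η × %ΔI = 0.61 × 19.3% = 11.8%.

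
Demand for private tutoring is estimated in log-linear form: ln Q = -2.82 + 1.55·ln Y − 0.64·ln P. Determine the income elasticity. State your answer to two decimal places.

In a log-linear demand, the coefficient on ln Y is the income elasticity.
So η = 1.55.

1.55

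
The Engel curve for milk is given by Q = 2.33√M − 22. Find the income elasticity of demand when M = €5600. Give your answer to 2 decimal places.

0.57

At M = 5600: Q = 152.361.
dQ/dM = 2.33/(2√M) = 0.015568 at this income.
η = (dQ/dM)·(M/Q) = 0.015568 × (5600/152.361) = 0.57.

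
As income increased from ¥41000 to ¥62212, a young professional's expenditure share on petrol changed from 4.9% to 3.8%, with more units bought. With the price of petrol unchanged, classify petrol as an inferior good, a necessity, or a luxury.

necessity

Quantity rises but the budget share falls as income rises, so 0 < η < 1.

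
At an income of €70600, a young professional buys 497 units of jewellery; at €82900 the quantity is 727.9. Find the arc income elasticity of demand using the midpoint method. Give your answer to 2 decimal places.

ΔQ = 727.9 − 497 = 230.9; midpoint Q̄ = (497 + 727.9)/2 = 612.45.
ΔI = 82900 − 70600 = 12300; midpoint Ī = (70600 + 82900)/2 = 76750.
η = (ΔQ/Q̄) ÷ (ΔI/Ī) = (230.9/612.45) ÷ (12300/76750) = 2.35.

2.35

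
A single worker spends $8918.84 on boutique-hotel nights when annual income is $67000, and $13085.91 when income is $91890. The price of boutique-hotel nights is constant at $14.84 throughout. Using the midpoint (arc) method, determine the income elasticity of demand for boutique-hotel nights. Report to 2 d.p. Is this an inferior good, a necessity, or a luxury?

1.21 (luxury)

With a constant price, Q₁ = 8918.84/14.84 = 601.000 and Q₂ = 13085.91/14.84 = 881.800 (equivalently, work directly with expenditure since P cancels).
Midpoint %ΔQ = (13085.91 − 8918.84)/11002.38 = 0.37874; midpoint %ΔI = (91890 − 67000)/79445 = 0.31330.
η = 0.37874 / 0.31330 = 1.21.
η > 1 ⇒ luxury.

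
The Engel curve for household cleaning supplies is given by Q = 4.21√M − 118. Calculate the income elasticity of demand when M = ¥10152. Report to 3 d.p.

At M = 10152: Q = 306.188.
dQ/dM = 4.21/(2√M) = 0.0208918 at this income.
η = (dQ/dM)·(M/Q) = 0.0208918 × (10152/306.188) = 0.693.

0.693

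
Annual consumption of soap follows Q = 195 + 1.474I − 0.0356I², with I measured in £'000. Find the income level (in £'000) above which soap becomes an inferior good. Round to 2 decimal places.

20.70

dQ/dI = 1.474 − 0.0712I.
The good is inferior where dQ/dI < 0. Setting dQ/dI = 0 gives I = 1.474 / 0.0712 = 20.70.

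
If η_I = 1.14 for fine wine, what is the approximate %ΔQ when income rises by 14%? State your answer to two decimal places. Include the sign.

15.96%

%ΔQ ≈ η × %ΔI = 1.14 × 14% = 15.96%.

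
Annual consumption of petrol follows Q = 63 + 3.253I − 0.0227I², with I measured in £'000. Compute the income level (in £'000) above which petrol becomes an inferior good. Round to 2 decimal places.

dQ/dI = 3.253 − 0.0454I.
The good is inferior where dQ/dI < 0. Setting dQ/dI = 0 gives I = 3.253 / 0.0454 = 71.65.

71.65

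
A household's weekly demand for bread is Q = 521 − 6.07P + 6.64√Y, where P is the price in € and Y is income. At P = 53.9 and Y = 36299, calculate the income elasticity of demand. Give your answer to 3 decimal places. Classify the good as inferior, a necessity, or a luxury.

0.434 (necessity)

At P = 53.9, Y = 36299: Q = 1458.899.
Holding P constant, ∂Q/∂Y = 6.64/(2√Y) = 0.0174257.
η_Y = (∂Q/∂Y)·(Y/Q) = 0.0174257 × (36299/1458.899) = 0.434.
Since 0 < η < 1, this is a necessity.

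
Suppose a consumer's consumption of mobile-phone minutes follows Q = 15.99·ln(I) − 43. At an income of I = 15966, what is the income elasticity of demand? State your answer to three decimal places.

At I = 15966: Q = 111.755.
dQ/dI = 15.99/I = 0.0010015 at this income.
η = (dQ/dI)·(I/Q) = 0.0010015 × (15966/111.755) = 0.143.

0.143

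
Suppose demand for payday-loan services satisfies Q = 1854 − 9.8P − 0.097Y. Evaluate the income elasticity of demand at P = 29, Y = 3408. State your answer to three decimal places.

-0.267

At P = 29, Y = 3408: Q = 1239.224.
Holding P constant, ∂Q/∂Y = −0.097.
η_Y = (∂Q/∂Y)·(Y/Q) = -0.097 × (3408/1239.224) = -0.267.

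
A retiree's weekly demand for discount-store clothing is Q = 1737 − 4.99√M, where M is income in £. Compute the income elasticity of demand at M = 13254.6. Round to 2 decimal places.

-0.25

At M = 13254.6: Q = 1162.508.
dQ/dM = -4.99/(2√M) = -0.0216714 at this income.
η = (dQ/dM)·(M/Q) = -0.0216714 × (13254.6/1162.508) = -0.25.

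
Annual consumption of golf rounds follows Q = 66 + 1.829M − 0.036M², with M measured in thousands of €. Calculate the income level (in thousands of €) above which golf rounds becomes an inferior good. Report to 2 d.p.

25.40

dQ/dM = 1.829 − 0.072M.
The good is inferior where dQ/dM < 0. Setting dQ/dM = 0 gives M = 1.829 / 0.072 = 25.40.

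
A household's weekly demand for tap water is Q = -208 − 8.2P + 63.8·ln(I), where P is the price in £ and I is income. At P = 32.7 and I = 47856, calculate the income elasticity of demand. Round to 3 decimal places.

At P = 32.7, I = 47856: Q = 211.366.
Holding P constant, ∂Q/∂I = 63.8/I = 0.00133317.
η_I = (∂Q/∂I)·(I/Q) = 0.00133317 × (47856/211.366) = 0.302.

0.302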